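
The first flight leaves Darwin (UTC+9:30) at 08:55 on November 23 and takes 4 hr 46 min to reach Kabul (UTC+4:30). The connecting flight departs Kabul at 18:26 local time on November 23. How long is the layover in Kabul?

Convert departure to UTC: 08:55 − 9:30 = 23:25 UTC on Nov 22.
Add 4 hours 46 minutes flight time → 04:11 UTC (Nov 23).
Kabul is UTC+4:30, so local arrival = 04:11 + 4:30 = 08:41 on Nov 23.
Layover = 18:26 − 08:41 = 9 hours 45 minutes.

9 hours 45 minutes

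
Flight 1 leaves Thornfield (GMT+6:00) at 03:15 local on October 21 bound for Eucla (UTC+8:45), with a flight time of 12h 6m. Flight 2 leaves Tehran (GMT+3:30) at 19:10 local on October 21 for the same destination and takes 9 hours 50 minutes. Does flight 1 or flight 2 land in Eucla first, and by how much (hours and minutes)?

Flight 1 in UTC: 03:15 − 6:00 = 21:15 on Oct 20.
+12 hours and 6 minutes → arrive 09:21 UTC on Oct 21.
Flight 2 in UTC: 19:10 − 3:30 = 15:40 on Oct 21.
+9 hours and 50 minutes → arrive 01:30 UTC on Oct 22.
Flight 1 lands earlier by 16 hours 9 minutes.

the first, by 16 hours 9 minutes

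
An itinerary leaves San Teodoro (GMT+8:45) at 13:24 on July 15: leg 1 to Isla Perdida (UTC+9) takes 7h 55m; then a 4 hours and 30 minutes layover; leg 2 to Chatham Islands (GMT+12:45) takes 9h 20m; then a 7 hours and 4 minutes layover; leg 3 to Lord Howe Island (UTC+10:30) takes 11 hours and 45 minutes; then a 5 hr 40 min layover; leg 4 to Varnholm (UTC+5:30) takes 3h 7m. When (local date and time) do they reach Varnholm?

Convert departure to UTC: 13:24 − 8:45 = 04:39 UTC on Jul 15.
Add 7 hours and 55 minutes leg 1 → 12:34 UTC.
Add 4 hours 30 minutes layover in Isla Perdida → 17:04 UTC.
Add 9 hours 20 minutes leg 2 → 02:24 UTC (Jul 16).
Add 7 hours 4 minutes layover in Chatham Islands → 09:28 UTC.
Add 11 hours 45 minutes leg 3 → 21:13 UTC.
Add 5 hours and 40 minutes layover in Lord Howe Island → 02:53 UTC (Jul 17).
Add 3 hours and 7 minutes leg 4 → 06:00 UTC.
Varnholm is UTC+5:30, so local arrival = 06:00 + 5:30 = 11:30 on Jul 17.

11:30 on July 17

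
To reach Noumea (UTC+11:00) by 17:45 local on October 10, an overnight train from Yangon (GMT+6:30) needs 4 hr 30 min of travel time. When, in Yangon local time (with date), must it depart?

08:45 on October 10

Target arrival in UTC: 17:45 − 11:00 = 06:45 on Oct 10.
Subtract 4 hours 30 minutes → departure 02:15 UTC on Oct 10.
Yangon is UTC+6:30: 02:15 + 6:30 = 08:45 on Oct 10.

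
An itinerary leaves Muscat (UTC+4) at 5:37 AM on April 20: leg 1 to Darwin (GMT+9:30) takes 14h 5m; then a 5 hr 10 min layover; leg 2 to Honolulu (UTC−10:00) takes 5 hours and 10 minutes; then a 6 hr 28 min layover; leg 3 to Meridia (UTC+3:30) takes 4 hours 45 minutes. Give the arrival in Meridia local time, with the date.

Convert departure to UTC: 5:37 AM − 4:00 = 1:37 AM UTC on Apr 20.
Add 14 hours and 5 minutes leg 1 → 3:42 PM UTC.
Add 5 hours and 10 minutes layover in Darwin → 8:52 PM UTC.
Add 5 hours 10 minutes leg 2 → 2:02 AM UTC (Apr 21).
Add 6 hours and 28 minutes layover in Honolulu → 8:30 AM UTC.
Add 4 hours 45 minutes leg 3 → 1:15 PM UTC.
Meridia is UTC+3:30, so local arrival = 1:15 PM + 3:30 = 4:45 PM on Apr 21.

4:45 PM on Apr 21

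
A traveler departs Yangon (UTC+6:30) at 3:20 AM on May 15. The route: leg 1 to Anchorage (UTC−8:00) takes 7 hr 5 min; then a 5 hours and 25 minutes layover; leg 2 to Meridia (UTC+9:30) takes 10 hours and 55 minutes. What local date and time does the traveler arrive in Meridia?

Convert departure to UTC: 3:20 AM − 6:30 = 8:50 PM UTC on May 14.
Add 7 hours 5 minutes leg 1 → 3:55 AM UTC (May 15).
Add 5 hours and 25 minutes layover in Anchorage → 9:20 AM UTC.
Add 10 hours 55 minutes leg 2 → 8:15 PM UTC.
Meridia is UTC+9:30, so local arrival = 8:15 PM + 9:30 = 5:45 AM on May 16.

5:45 AM on May 16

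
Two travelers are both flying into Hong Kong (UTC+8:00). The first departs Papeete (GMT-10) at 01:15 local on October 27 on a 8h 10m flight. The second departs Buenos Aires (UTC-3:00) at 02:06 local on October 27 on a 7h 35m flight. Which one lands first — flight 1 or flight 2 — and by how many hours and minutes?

the second, by 6 hours 44 minutes

Flight 1 in UTC: 01:15 + 10:00 = 11:15 on Oct 27.
+8 hours 10 minutes → arrive 19:25 UTC on Oct 27.
Flight 2 in UTC: 02:06 + 3:00 = 05:06 on Oct 27.
+7 hours 35 minutes → arrive 12:41 UTC on Oct 27.
Flight 2 lands earlier by 6 hours 44 minutes.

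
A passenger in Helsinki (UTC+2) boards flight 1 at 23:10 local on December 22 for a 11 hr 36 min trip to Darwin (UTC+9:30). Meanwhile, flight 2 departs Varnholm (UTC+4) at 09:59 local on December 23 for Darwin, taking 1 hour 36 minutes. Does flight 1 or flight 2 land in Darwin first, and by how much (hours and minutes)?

Flight 1 in UTC: 23:10 − 2:00 = 21:10 on Dec 22.
+11 hours and 36 minutes → arrive 08:46 UTC on Dec 23.
Flight 2 in UTC: 09:59 − 4:00 = 05:59 on Dec 23.
+1 hour 36 minutes → arrive 07:35 UTC on Dec 23.
Flight 2 lands earlier by 1 hour 11 minutes.

the second, by 1 hour 11 minutes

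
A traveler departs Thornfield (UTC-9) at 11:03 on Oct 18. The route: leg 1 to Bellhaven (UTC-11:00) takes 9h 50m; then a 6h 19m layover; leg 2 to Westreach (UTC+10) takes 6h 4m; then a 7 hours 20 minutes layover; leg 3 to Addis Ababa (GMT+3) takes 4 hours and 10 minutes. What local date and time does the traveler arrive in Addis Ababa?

08:46 on October 20

Convert departure to UTC: 11:03 + 9:00 = 20:03 UTC on Oct 18.
Add 9 hours and 50 minutes leg 1 → 05:53 UTC (Oct 19).
Add 6 hours 19 minutes layover in Bellhaven → 12:12 UTC.
Add 6 hours and 4 minutes leg 2 → 18:16 UTC.
Add 7 hours 20 minutes layover in Westreach → 01:36 UTC (Oct 20).
Add 4 hours and 10 minutes leg 3 → 05:46 UTC.
Addis Ababa is UTC+3:00, so local arrival = 05:46 + 3:00 = 08:46 on Oct 20.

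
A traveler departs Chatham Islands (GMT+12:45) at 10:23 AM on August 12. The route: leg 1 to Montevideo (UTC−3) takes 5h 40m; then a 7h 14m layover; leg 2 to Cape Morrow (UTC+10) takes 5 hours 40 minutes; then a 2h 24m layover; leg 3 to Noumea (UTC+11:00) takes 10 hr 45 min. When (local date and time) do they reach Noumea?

Convert departure to UTC: 10:23 AM − 12:45 = 9:38 PM UTC on Aug 11.
Add 5 hours 40 minutes leg 1 → 3:18 AM UTC (Aug 12).
Add 7 hours and 14 minutes layover in Montevideo → 10:32 AM UTC.
Add 5 hours and 40 minutes leg 2 → 4:12 PM UTC.
Add 2 hours 24 minutes layover in Cape Morrow → 6:36 PM UTC.
Add 10 hours and 45 minutes leg 3 → 5:21 AM UTC (Aug 13).
Noumea is UTC+11:00, so local arrival = 5:21 AM + 11:00 = 4:21 PM on Aug 13.

4:21 PM on August 13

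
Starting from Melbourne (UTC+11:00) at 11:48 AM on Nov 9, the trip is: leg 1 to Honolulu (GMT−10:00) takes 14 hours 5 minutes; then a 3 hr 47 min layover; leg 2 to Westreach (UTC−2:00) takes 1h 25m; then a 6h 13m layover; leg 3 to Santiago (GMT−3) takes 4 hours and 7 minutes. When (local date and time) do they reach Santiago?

Convert departure to UTC: 11:48 AM − 11:00 = 12:48 AM UTC on Nov 9.
Add 14 hours and 5 minutes leg 1 → 2:53 PM UTC.
Add 3 hours 47 minutes layover in Honolulu → 6:40 PM UTC.
Add 1 hour and 25 minutes leg 2 → 8:05 PM UTC.
Add 6 hours 13 minutes layover in Westreach → 2:18 AM UTC (Nov 10).
Add 4 hours and 7 minutes leg 3 → 6:25 AM UTC.
Santiago is UTC−3:00, so local arrival = 6:25 AM − 3:00 = 3:25 AM on Nov 10.

3:25 AM on November 10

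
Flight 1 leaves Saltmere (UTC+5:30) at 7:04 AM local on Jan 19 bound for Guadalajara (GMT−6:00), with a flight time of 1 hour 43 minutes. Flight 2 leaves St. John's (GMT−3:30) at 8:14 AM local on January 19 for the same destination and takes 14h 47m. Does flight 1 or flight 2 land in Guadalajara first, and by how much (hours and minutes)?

the first, by 23 hours 14 minutes

Flight 1 in UTC: 7:04 AM − 5:30 = 1:34 AM on Jan 19.
+1 hour 43 minutes → arrive 3:17 AM UTC on Jan 19.
Flight 2 in UTC: 8:14 AM + 3:30 = 11:44 AM on Jan 19.
+14 hours and 47 minutes → arrive 2:31 AM UTC on Jan 20.
Flight 1 lands earlier by 23 hours 14 minutes.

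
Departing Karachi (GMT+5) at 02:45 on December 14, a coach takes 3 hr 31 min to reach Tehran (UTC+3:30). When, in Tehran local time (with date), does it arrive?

04:46 on Dec 14

Convert departure to UTC: 02:45 − 5:00 = 21:45 UTC on Dec 13.
Add 3 hours and 31 minutes travel time → 01:16 UTC (Dec 14).
Tehran is UTC+3:30, so local arrival = 01:16 + 3:30 = 04:46 on Dec 14.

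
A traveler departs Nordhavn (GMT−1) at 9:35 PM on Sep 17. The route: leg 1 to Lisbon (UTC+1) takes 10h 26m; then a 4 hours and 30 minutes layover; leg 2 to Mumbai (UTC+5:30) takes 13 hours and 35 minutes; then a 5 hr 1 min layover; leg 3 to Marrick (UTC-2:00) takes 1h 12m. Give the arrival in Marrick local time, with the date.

7:19 AM on September 19

Convert departure to UTC: 9:35 PM + 1:00 = 10:35 PM UTC on Sep 17.
Add 10 hours 26 minutes leg 1 → 9:01 AM UTC (Sep 18).
Add 4 hours 30 minutes layover in Lisbon → 1:31 PM UTC.
Add 13 hours and 35 minutes leg 2 → 3:06 AM UTC (Sep 19).
Add 5 hours 1 minute layover in Mumbai → 8:07 AM UTC.
Add 1 hour and 12 minutes leg 3 → 9:19 AM UTC.
Marrick is UTC−2:00, so local arrival = 9:19 AM − 2:00 = 7:19 AM on Sep 19.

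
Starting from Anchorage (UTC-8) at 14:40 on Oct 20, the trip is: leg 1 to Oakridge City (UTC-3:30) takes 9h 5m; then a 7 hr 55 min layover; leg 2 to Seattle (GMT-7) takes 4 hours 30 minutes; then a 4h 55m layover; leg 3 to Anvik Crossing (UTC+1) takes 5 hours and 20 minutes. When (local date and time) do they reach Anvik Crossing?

Convert departure to UTC: 14:40 + 8:00 = 22:40 UTC on Oct 20.
Add 9 hours and 5 minutes leg 1 → 07:45 UTC (Oct 21).
Add 7 hours and 55 minutes layover in Oakridge City → 15:40 UTC.
Add 4 hours and 30 minutes leg 2 → 20:10 UTC.
Add 4 hours 55 minutes layover in Seattle → 01:05 UTC (Oct 22).
Add 5 hours and 20 minutes leg 3 → 06:25 UTC.
Anvik Crossing is UTC+1:00, so local arrival = 06:25 + 1:00 = 07:25 on Oct 22.

07:25 on October 22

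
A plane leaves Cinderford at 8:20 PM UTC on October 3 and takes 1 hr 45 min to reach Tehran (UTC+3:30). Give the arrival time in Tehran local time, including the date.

1:35 AM on Oct 4

Departure is given in UTC: 8:20 PM on Oct 3.
Add 1 hour and 45 minutes → 10:05 PM UTC.
Tehran is UTC+3:30: 10:05 PM + 3:30 = 1:35 AM on Oct 4.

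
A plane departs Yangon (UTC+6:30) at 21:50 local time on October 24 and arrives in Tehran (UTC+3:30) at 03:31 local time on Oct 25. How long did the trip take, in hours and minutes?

Departure in UTC: 21:50 − 6:30 = 15:20 on Oct 24.
Arrival in UTC: 03:31 − 3:30 = 00:01 on Oct 25.
Elapsed = 00:01 − 15:20 (+1 day) = 8 hours 41 minutes.

8 hours 41 minutes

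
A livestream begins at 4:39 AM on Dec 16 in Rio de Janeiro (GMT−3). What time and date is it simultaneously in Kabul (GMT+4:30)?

12:09 PM on December 16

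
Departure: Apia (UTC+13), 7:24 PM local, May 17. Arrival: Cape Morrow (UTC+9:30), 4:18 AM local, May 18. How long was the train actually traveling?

12 hours 24 minutes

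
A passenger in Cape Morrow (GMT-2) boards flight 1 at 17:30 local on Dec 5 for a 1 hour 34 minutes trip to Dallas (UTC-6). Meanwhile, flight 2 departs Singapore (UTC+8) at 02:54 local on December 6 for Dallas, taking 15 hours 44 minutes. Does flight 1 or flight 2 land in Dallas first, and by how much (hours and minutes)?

Flight 1 in UTC: 17:30 + 2:00 = 19:30 on Dec 5.
+1 hour 34 minutes → arrive 21:04 UTC on Dec 5.
Flight 2 in UTC: 02:54 − 8:00 = 18:54 on Dec 5.
+15 hours 44 minutes → arrive 10:38 UTC on Dec 6.
Flight 1 lands earlier by 13 hours 34 minutes.

the first, by 13 hours 34 minutes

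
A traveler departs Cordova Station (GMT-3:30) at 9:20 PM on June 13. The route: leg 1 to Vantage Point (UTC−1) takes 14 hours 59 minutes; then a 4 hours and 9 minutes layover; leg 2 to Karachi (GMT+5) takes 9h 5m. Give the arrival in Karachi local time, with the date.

10:03 AM on June 15

Convert departure to UTC: 9:20 PM + 3:30 = 12:50 AM UTC on Jun 14.
Add 14 hours 59 minutes leg 1 → 3:49 PM UTC.
Add 4 hours and 9 minutes layover in Vantage Point → 7:58 PM UTC.
Add 9 hours 5 minutes leg 2 → 5:03 AM UTC (Jun 15).
Karachi is UTC+5:00, so local arrival = 5:03 AM + 5:00 = 10:03 AM on Jun 15.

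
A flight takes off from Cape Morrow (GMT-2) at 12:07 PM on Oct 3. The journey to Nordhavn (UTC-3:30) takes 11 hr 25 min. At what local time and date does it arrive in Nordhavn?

Convert departure to UTC: 12:07 PM + 2:00 = 2:07 PM UTC on Oct 3.
Add 11 hours and 25 minutes travel time → 1:32 AM UTC (Oct 4).
Nordhavn is UTC−3:30, so local arrival = 1:32 AM − 3:30 = 10:02 PM on Oct 3.

10:02 PM on October 3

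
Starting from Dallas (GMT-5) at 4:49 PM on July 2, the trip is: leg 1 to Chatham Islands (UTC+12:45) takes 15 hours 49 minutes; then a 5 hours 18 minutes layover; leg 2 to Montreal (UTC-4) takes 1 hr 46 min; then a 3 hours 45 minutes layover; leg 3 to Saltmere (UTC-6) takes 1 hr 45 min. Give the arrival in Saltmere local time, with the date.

Convert departure to UTC: 4:49 PM + 5:00 = 9:49 PM UTC on Jul 2.
Add 15 hours and 49 minutes leg 1 → 1:38 PM UTC (Jul 3).
Add 5 hours and 18 minutes layover in Chatham Islands → 6:56 PM UTC.
Add 1 hour and 46 minutes leg 2 → 8:42 PM UTC.
Add 3 hours 45 minutes layover in Montreal → 12:27 AM UTC (Jul 4).
Add 1 hour 45 minutes leg 3 → 2:12 AM UTC.
Saltmere is UTC−6:00, so local arrival = 2:12 AM − 6:00 = 8:12 PM on Jul 3.

8:12 PM on July 3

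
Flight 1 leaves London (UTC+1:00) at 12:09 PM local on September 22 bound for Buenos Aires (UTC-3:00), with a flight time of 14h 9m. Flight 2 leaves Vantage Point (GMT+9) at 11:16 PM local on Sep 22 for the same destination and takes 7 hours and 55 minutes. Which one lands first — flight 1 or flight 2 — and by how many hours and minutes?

the second, by 3 hours 7 minutes

Flight 1 in UTC: 12:09 PM − 1:00 = 11:09 AM on Sep 22.
+14 hours and 9 minutes → arrive 1:18 AM UTC on Sep 23.
Flight 2 in UTC: 11:16 PM − 9:00 = 2:16 PM on Sep 22.
+7 hours 55 minutes → arrive 10:11 PM UTC on Sep 22.
Flight 2 lands earlier by 3 hours 7 minutes.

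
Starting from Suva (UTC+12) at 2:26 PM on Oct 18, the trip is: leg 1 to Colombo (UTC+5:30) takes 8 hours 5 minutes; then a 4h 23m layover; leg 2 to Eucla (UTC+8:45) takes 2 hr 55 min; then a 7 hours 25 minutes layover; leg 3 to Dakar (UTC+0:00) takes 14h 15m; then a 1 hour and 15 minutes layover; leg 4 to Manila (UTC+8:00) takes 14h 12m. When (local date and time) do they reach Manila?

2:56 PM on October 20

Convert departure to UTC: 2:26 PM − 12:00 = 2:26 AM UTC on Oct 18.
Add 8 hours 5 minutes leg 1 → 10:31 AM UTC.
Add 4 hours 23 minutes layover in Colombo → 2:54 PM UTC.
Add 2 hours 55 minutes leg 2 → 5:49 PM UTC.
Add 7 hours and 25 minutes layover in Eucla → 1:14 AM UTC (Oct 19).
Add 14 hours 15 minutes leg 3 → 3:29 PM UTC.
Add 1 hour 15 minutes layover in Dakar → 4:44 PM UTC.
Add 14 hours 12 minutes leg 4 → 6:56 AM UTC (Oct 20).
Manila is UTC+8:00, so local arrival = 6:56 AM + 8:00 = 2:56 PM on Oct 20.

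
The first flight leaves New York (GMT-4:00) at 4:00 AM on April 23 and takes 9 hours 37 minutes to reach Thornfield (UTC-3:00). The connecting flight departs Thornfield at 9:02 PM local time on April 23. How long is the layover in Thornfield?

6 hours 25 minutes

Convert departure to UTC: 4:00 AM + 4:00 = 8:00 AM UTC on Apr 23.
Add 9 hours and 37 minutes flight time → 5:37 PM UTC.
Thornfield is UTC−3:00, so local arrival = 5:37 PM − 3:00 = 2:37 PM on Apr 23.
Layover = 9:02 PM − 2:37 PM = 6 hours 25 minutes.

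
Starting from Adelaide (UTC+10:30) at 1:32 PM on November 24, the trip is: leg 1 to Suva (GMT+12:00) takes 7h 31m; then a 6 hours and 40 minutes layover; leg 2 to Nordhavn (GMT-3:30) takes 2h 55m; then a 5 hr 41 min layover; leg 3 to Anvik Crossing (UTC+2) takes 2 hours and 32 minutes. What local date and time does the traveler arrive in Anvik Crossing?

Convert departure to UTC: 1:32 PM − 10:30 = 3:02 AM UTC on Nov 24.
Add 7 hours 31 minutes leg 1 → 10:33 AM UTC.
Add 6 hours 40 minutes layover in Suva → 5:13 PM UTC.
Add 2 hours 55 minutes leg 2 → 8:08 PM UTC.
Add 5 hours 41 minutes layover in Nordhavn → 1:49 AM UTC (Nov 25).
Add 2 hours 32 minutes leg 3 → 4:21 AM UTC.
Anvik Crossing is UTC+2:00, so local arrival = 4:21 AM + 2:00 = 6:21 AM on Nov 25.

6:21 AM on Nov 25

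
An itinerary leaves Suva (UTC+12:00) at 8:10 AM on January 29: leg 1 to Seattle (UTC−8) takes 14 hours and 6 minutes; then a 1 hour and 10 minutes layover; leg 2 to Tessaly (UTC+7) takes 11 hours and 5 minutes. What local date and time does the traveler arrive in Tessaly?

Convert departure to UTC: 8:10 AM − 12:00 = 8:10 PM UTC on Jan 28.
Add 14 hours 6 minutes leg 1 → 10:16 AM UTC (Jan 29).
Add 1 hour 10 minutes layover in Seattle → 11:26 AM UTC.
Add 11 hours 5 minutes leg 2 → 10:31 PM UTC.
Tessaly is UTC+7:00, so local arrival = 10:31 PM + 7:00 = 5:31 AM on Jan 30.

5:31 AM on January 30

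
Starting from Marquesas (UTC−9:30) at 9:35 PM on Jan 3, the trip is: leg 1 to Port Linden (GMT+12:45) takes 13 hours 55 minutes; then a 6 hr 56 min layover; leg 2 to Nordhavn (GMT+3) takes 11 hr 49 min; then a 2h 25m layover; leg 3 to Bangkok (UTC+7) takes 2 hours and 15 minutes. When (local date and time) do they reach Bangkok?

3:25 AM on January 6

Convert departure to UTC: 9:35 PM + 9:30 = 7:05 AM UTC on Jan 4.
Add 13 hours and 55 minutes leg 1 → 9:00 PM UTC.
Add 6 hours 56 minutes layover in Port Linden → 3:56 AM UTC (Jan 5).
Add 11 hours 49 minutes leg 2 → 3:45 PM UTC.
Add 2 hours 25 minutes layover in Nordhavn → 6:10 PM UTC.
Add 2 hours and 15 minutes leg 3 → 8:25 PM UTC.
Bangkok is UTC+7:00, so local arrival = 8:25 PM + 7:00 = 3:25 AM on Jan 6.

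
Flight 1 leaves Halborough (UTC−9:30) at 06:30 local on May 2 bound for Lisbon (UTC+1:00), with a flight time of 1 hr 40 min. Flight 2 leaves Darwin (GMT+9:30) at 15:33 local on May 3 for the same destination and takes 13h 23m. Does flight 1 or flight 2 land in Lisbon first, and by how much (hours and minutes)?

the first, by 25 hours 46 minutes

Flight 1 in UTC: 06:30 + 9:30 = 16:00 on May 2.
+1 hour and 40 minutes → arrive 17:40 UTC on May 2.
Flight 2 in UTC: 15:33 − 9:30 = 06:03 on May 3.
+13 hours 23 minutes → arrive 19:26 UTC on May 3.
Flight 1 lands earlier by 25 hours 46 minutes.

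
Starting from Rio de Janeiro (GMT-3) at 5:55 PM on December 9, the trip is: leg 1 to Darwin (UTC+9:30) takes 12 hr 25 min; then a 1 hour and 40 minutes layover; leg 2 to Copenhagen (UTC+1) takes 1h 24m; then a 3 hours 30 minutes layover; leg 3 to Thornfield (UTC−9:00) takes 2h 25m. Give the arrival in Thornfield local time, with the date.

Convert departure to UTC: 5:55 PM + 3:00 = 8:55 PM UTC on Dec 9.
Add 12 hours and 25 minutes leg 1 → 9:20 AM UTC (Dec 10).
Add 1 hour and 40 minutes layover in Darwin → 11:00 AM UTC.
Add 1 hour and 24 minutes leg 2 → 12:24 PM UTC.
Add 3 hours and 30 minutes layover in Copenhagen → 3:54 PM UTC.
Add 2 hours 25 minutes leg 3 → 6:19 PM UTC.
Thornfield is UTC−9:00, so local arrival = 6:19 PM − 9:00 = 9:19 AM on Dec 10.

9:19 AM on Dec 10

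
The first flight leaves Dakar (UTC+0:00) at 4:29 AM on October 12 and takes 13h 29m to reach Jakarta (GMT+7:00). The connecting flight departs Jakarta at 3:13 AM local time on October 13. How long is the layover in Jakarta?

2 hours 15 minutes

Dakar is at UTC+0, so departure is already 4:29 AM UTC on Oct 12.
Add 13 hours and 29 minutes flight time → 5:58 PM UTC.
Jakarta is UTC+7:00, so local arrival = 5:58 PM + 7:00 = 12:58 AM on Oct 13.
Layover = 3:13 AM − 12:58 AM = 2 hours 15 minutes.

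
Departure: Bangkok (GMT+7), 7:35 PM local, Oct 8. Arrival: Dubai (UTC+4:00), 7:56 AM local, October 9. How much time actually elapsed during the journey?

15 hours 21 minutes

Dubai is 3:00 behind Bangkok.
Clock-face elapsed time (ignoring zones) is 12 hours 21 minutes.
Actual elapsed = 12 hours 21 minutes + 3:00 = 15 hours 21 minutes.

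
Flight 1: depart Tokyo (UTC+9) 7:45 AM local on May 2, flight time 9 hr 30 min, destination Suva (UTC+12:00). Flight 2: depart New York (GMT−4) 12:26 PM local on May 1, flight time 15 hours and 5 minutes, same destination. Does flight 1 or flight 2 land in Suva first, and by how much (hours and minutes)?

the second, by 44 minutes

Flight 1 in UTC: 7:45 AM − 9:00 = 10:45 PM on May 1.
+9 hours 30 minutes → arrive 8:15 AM UTC on May 2.
Flight 2 in UTC: 12:26 PM + 4:00 = 4:26 PM on May 1.
+15 hours and 5 minutes → arrive 7:31 AM UTC on May 2.
Flight 2 lands earlier by 44 minutes.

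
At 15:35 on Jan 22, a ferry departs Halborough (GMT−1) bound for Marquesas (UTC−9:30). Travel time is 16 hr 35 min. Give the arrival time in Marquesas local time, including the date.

23:40 on Jan 22

Marquesas is 8:30 behind Halborough.
After 16 hours 35 minutes it is 08:10 (Jan 23) in Halborough.
Shift by the zone difference: 08:10 − 8:30 = 23:40 on Jan 22 in Marquesas.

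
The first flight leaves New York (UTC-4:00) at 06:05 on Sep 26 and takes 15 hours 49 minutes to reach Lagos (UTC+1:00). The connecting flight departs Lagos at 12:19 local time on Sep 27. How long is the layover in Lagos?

9 hours 25 minutes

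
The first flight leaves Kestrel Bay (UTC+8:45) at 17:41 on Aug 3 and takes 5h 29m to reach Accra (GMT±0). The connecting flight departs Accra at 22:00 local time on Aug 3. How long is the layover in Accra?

7 hours 35 minutes

Convert departure to UTC: 17:41 − 8:45 = 08:56 UTC on Aug 3.
Add 5 hours and 29 minutes flight time → 14:25 UTC.
Accra is UTC+0, so local arrival is the same: 14:25 on Aug 3.
Layover = 22:00 − 14:25 = 7 hours 35 minutes.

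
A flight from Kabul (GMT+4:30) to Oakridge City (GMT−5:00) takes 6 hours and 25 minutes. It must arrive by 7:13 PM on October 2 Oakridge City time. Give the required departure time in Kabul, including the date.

10:18 PM on October 2

Target arrival in UTC: 7:13 PM + 5:00 = 12:13 AM on Oct 3.
Subtract 6 hours and 25 minutes → departure 5:48 PM UTC on Oct 2.
Kabul is UTC+4:30: 5:48 PM + 4:30 = 10:18 PM on Oct 2.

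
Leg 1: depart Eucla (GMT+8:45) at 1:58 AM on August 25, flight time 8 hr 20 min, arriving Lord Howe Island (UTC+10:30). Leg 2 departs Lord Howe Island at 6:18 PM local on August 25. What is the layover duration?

6 hours 15 minutes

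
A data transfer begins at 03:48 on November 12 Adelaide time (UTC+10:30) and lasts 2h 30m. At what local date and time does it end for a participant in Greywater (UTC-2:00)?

17:48 on Nov 11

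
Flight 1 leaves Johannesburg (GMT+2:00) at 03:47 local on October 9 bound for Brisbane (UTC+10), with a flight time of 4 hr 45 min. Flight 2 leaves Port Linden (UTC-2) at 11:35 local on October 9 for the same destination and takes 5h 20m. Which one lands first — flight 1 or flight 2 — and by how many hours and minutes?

the first, by 12 hours 23 minutes

Flight 1 in UTC: 03:47 − 2:00 = 01:47 on Oct 9.
+4 hours 45 minutes → arrive 06:32 UTC on Oct 9.
Flight 2 in UTC: 11:35 + 2:00 = 13:35 on Oct 9.
+5 hours and 20 minutes → arrive 18:55 UTC on Oct 9.
Flight 1 lands earlier by 12 hours 23 minutes.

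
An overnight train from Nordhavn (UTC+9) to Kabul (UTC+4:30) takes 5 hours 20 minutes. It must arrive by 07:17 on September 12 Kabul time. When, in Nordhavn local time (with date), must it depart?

06:27 on September 12

Target arrival in UTC: 07:17 − 4:30 = 02:47 on Sep 12.
Subtract 5 hours 20 minutes → departure 21:27 UTC on Sep 11.
Nordhavn is UTC+9:00: 21:27 + 9:00 = 06:27 on Sep 12.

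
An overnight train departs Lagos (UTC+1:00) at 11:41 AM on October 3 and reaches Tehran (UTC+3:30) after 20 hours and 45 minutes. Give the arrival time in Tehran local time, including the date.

10:56 AM on October 4

Convert departure to UTC: 11:41 AM − 1:00 = 10:41 AM UTC on Oct 3.
Add 20 hours and 45 minutes travel time → 7:26 AM UTC (Oct 4).
Tehran is UTC+3:30, so local arrival = 7:26 AM + 3:30 = 10:56 AM on Oct 4.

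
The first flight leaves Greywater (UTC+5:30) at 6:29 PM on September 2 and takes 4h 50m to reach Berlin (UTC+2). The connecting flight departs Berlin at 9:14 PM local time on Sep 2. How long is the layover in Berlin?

1 hour 25 minutes

Convert departure to UTC: 6:29 PM − 5:30 = 12:59 PM UTC on Sep 2.
Add 4 hours and 50 minutes flight time → 5:49 PM UTC.
Berlin is UTC+2:00, so local arrival = 5:49 PM + 2:00 = 7:49 PM on Sep 2.
Layover = 9:14 PM − 7:49 PM = 1 hour 25 minutes.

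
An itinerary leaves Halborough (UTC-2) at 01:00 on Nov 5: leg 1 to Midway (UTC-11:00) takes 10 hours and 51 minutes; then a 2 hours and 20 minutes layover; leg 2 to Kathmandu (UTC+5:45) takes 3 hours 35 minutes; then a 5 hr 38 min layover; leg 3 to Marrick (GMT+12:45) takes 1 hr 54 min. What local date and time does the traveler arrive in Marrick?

Convert departure to UTC: 01:00 + 2:00 = 03:00 UTC on Nov 5.
Add 10 hours 51 minutes leg 1 → 13:51 UTC.
Add 2 hours 20 minutes layover in Midway → 16:11 UTC.
Add 3 hours and 35 minutes leg 2 → 19:46 UTC.
Add 5 hours and 38 minutes layover in Kathmandu → 01:24 UTC (Nov 6).
Add 1 hour and 54 minutes leg 3 → 03:18 UTC.
Marrick is UTC+12:45, so local arrival = 03:18 + 12:45 = 16:03 on Nov 6.

16:03 on November 6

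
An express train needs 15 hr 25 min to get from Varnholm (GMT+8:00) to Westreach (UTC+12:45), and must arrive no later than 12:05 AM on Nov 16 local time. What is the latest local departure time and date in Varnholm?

Target arrival in UTC: 12:05 AM − 12:45 = 11:20 AM on Nov 15.
Subtract 15 hours and 25 minutes → departure 7:55 PM UTC on Nov 14.
Varnholm is UTC+8:00: 7:55 PM + 8:00 = 3:55 AM on Nov 15.

3:55 AM on Nov 15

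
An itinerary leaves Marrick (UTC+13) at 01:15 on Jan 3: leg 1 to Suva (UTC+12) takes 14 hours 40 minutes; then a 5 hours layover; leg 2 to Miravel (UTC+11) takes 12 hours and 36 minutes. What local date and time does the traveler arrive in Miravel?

07:31 on Jan 4

Convert departure to UTC: 01:15 − 13:00 = 12:15 UTC on Jan 2.
Add 14 hours and 40 minutes leg 1 → 02:55 UTC (Jan 3).
Add 5 hours layover in Suva → 07:55 UTC.
Add 12 hours 36 minutes leg 2 → 20:31 UTC.
Miravel is UTC+11:00, so local arrival = 20:31 + 11:00 = 07:31 on Jan 4.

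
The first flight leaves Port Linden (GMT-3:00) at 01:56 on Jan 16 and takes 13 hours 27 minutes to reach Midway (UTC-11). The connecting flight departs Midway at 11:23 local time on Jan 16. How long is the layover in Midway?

4 hours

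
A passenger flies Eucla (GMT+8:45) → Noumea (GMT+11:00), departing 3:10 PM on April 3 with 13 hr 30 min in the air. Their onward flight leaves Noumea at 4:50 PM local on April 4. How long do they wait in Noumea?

9 hours 55 minutes

Convert departure to UTC: 3:10 PM − 8:45 = 6:25 AM UTC on Apr 3.
Add 13 hours 30 minutes flight time → 7:55 PM UTC.
Noumea is UTC+11:00, so local arrival = 7:55 PM + 11:00 = 6:55 AM on Apr 4.
Layover = 4:50 PM − 6:55 AM = 9 hours 55 minutes.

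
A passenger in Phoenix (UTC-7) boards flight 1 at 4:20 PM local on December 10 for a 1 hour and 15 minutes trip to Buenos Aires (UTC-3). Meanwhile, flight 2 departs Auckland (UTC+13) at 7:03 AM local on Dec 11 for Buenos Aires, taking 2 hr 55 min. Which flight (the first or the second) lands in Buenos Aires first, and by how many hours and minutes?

Flight 1 in UTC: 4:20 PM + 7:00 = 11:20 PM on Dec 10.
+1 hour and 15 minutes → arrive 12:35 AM UTC on Dec 11.
Flight 2 in UTC: 7:03 AM − 13:00 = 6:03 PM on Dec 10.
+2 hours 55 minutes → arrive 8:58 PM UTC on Dec 10.
Flight 2 lands earlier by 3 hours 37 minutes.

the second, by 3 hours 37 minutes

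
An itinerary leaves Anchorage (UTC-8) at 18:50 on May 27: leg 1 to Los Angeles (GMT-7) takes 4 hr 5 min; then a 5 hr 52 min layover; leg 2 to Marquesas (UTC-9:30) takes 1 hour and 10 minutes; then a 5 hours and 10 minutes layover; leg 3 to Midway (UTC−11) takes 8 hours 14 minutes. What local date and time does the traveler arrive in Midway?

16:21 on May 28

Convert departure to UTC: 18:50 + 8:00 = 02:50 UTC on May 28.
Add 4 hours and 5 minutes leg 1 → 06:55 UTC.
Add 5 hours 52 minutes layover in Los Angeles → 12:47 UTC.
Add 1 hour and 10 minutes leg 2 → 13:57 UTC.
Add 5 hours 10 minutes layover in Marquesas → 19:07 UTC.
Add 8 hours 14 minutes leg 3 → 03:21 UTC (May 29).
Midway is UTC−11:00, so local arrival = 03:21 − 11:00 = 16:21 on May 28.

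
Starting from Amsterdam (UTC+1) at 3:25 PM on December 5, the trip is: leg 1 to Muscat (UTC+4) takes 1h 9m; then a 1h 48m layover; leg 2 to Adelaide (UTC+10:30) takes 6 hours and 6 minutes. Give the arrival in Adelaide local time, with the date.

9:58 AM on December 6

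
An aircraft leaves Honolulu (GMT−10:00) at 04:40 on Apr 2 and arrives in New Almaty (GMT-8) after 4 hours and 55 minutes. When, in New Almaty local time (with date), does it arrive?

11:35 on April 2

Convert departure to UTC: 04:40 + 10:00 = 14:40 UTC on Apr 2.
Add 4 hours 55 minutes travel time → 19:35 UTC.
New Almaty is UTC−8:00, so local arrival = 19:35 − 8:00 = 11:35 on Apr 2.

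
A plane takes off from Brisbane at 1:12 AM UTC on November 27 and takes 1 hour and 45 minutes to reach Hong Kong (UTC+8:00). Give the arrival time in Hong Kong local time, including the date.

10:57 AM on November 27

Departure is given in UTC: 1:12 AM on Nov 27.
Add 1 hour 45 minutes → 2:57 AM UTC.
Hong Kong is UTC+8:00: 2:57 AM + 8:00 = 10:57 AM on Nov 27.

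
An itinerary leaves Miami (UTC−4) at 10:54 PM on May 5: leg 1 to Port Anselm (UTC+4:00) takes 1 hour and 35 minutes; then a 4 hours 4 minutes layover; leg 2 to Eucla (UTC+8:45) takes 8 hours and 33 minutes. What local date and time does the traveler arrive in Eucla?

1:51 AM on May 7

Convert departure to UTC: 10:54 PM + 4:00 = 2:54 AM UTC on May 6.
Add 1 hour 35 minutes leg 1 → 4:29 AM UTC.
Add 4 hours and 4 minutes layover in Port Anselm → 8:33 AM UTC.
Add 8 hours 33 minutes leg 2 → 5:06 PM UTC.
Eucla is UTC+8:45, so local arrival = 5:06 PM + 8:45 = 1:51 AM on May 7.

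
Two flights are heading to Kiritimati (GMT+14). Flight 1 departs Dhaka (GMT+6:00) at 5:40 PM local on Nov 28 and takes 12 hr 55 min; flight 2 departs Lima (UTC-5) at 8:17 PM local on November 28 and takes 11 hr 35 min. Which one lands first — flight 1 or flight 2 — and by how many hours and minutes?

Flight 1 in UTC: 5:40 PM − 6:00 = 11:40 AM on Nov 28.
+12 hours and 55 minutes → arrive 12:35 AM UTC on Nov 29.
Flight 2 in UTC: 8:17 PM + 5:00 = 1:17 AM on Nov 29.
+11 hours and 35 minutes → arrive 12:52 PM UTC on Nov 29.
Flight 1 lands earlier by 12 hours 17 minutes.

the first, by 12 hours 17 minutes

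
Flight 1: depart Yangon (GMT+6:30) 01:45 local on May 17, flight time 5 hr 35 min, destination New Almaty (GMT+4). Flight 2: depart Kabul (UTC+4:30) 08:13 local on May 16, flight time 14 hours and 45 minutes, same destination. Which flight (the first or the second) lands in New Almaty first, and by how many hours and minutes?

the second, by 6 hours 22 minutes

Flight 1 in UTC: 01:45 − 6:30 = 19:15 on May 16.
+5 hours and 35 minutes → arrive 00:50 UTC on May 17.
Flight 2 in UTC: 08:13 − 4:30 = 03:43 on May 16.
+14 hours 45 minutes → arrive 18:28 UTC on May 16.
Flight 2 lands earlier by 6 hours 22 minutes.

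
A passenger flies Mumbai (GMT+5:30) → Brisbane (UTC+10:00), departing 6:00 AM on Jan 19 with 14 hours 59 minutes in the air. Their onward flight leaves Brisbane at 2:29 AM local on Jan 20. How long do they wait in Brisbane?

1 hour

Convert departure to UTC: 6:00 AM − 5:30 = 12:30 AM UTC on Jan 19.
Add 14 hours and 59 minutes flight time → 3:29 PM UTC.
Brisbane is UTC+10:00, so local arrival = 3:29 PM + 10:00 = 1:29 AM on Jan 20.
Layover = 2:29 AM − 1:29 AM = 1 hour.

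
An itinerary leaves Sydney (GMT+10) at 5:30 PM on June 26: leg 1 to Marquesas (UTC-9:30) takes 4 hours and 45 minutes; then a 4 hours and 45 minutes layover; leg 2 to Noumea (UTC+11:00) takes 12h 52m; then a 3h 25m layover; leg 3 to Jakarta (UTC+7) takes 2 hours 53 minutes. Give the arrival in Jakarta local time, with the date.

Convert departure to UTC: 5:30 PM − 10:00 = 7:30 AM UTC on Jun 26.
Add 4 hours 45 minutes leg 1 → 12:15 PM UTC.
Add 4 hours 45 minutes layover in Marquesas → 5:00 PM UTC.
Add 12 hours 52 minutes leg 2 → 5:52 AM UTC (Jun 27).
Add 3 hours 25 minutes layover in Noumea → 9:17 AM UTC.
Add 2 hours 53 minutes leg 3 → 12:10 PM UTC.
Jakarta is UTC+7:00, so local arrival = 12:10 PM + 7:00 = 7:10 PM on Jun 27.

7:10 PM on June 27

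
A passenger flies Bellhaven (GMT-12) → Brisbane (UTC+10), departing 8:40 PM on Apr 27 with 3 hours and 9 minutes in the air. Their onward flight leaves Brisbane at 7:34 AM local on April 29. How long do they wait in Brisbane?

9 hours 45 minutes

Convert departure to UTC: 8:40 PM + 12:00 = 8:40 AM UTC on Apr 28.
Add 3 hours 9 minutes flight time → 11:49 AM UTC.
Brisbane is UTC+10:00, so local arrival = 11:49 AM + 10:00 = 9:49 PM on Apr 28.
Layover = 7:34 AM − 9:49 PM (+1 day) = 9 hours 45 minutes.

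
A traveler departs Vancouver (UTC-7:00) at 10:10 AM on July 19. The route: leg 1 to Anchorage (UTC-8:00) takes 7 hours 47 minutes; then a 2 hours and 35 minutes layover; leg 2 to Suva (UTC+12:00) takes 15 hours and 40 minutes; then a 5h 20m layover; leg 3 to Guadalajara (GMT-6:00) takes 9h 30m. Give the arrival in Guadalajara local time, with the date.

4:02 AM on Jul 21

Convert departure to UTC: 10:10 AM + 7:00 = 5:10 PM UTC on Jul 19.
Add 7 hours 47 minutes leg 1 → 12:57 AM UTC (Jul 20).
Add 2 hours 35 minutes layover in Anchorage → 3:32 AM UTC.
Add 15 hours 40 minutes leg 2 → 7:12 PM UTC.
Add 5 hours and 20 minutes layover in Suva → 12:32 AM UTC (Jul 21).
Add 9 hours 30 minutes leg 3 → 10:02 AM UTC.
Guadalajara is UTC−6:00, so local arrival = 10:02 AM − 6:00 = 4:02 AM on Jul 21.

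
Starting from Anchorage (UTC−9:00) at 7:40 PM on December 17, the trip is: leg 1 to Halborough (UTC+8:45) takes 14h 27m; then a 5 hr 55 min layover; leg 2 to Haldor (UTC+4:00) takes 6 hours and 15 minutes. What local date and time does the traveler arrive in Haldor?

Convert departure to UTC: 7:40 PM + 9:00 = 4:40 AM UTC on Dec 18.
Add 14 hours 27 minutes leg 1 → 7:07 PM UTC.
Add 5 hours and 55 minutes layover in Halborough → 1:02 AM UTC (Dec 19).
Add 6 hours and 15 minutes leg 2 → 7:17 AM UTC.
Haldor is UTC+4:00, so local arrival = 7:17 AM + 4:00 = 11:17 AM on Dec 19.

11:17 AM on Dec 19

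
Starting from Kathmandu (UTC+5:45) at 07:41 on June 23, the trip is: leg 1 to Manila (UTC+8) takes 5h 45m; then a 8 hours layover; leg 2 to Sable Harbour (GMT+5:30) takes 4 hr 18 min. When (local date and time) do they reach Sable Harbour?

01:29 on June 24

Convert departure to UTC: 07:41 − 5:45 = 01:56 UTC on Jun 23.
Add 5 hours 45 minutes leg 1 → 07:41 UTC.
Add 8 hours layover in Manila → 15:41 UTC.
Add 4 hours and 18 minutes leg 2 → 19:59 UTC.
Sable Harbour is UTC+5:30, so local arrival = 19:59 + 5:30 = 01:29 on Jun 24.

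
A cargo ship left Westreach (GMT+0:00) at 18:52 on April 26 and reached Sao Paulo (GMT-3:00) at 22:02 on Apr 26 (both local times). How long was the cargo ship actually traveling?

6 hours 10 minutes

Departure is already UTC: 18:52 on Apr 26.
Arrival in UTC: 22:02 + 3:00 = 01:02 on Apr 27.
Elapsed = 01:02 − 18:52 (+1 day) = 6 hours 10 minutes.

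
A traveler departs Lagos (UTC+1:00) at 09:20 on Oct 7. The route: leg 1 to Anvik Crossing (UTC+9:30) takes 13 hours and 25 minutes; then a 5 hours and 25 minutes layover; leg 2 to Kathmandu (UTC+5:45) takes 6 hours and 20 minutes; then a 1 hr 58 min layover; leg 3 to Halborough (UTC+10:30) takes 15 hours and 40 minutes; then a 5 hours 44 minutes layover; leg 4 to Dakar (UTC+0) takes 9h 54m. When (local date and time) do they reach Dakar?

Convert departure to UTC: 09:20 − 1:00 = 08:20 UTC on Oct 7.
Add 13 hours and 25 minutes leg 1 → 21:45 UTC.
Add 5 hours 25 minutes layover in Anvik Crossing → 03:10 UTC (Oct 8).
Add 6 hours 20 minutes leg 2 → 09:30 UTC.
Add 1 hour and 58 minutes layover in Kathmandu → 11:28 UTC.
Add 15 hours 40 minutes leg 3 → 03:08 UTC (Oct 9).
Add 5 hours and 44 minutes layover in Halborough → 08:52 UTC.
Add 9 hours 54 minutes leg 4 → 18:46 UTC.
Dakar is UTC+0, so local arrival is the same: 18:46 on Oct 9.

18:46 on October 9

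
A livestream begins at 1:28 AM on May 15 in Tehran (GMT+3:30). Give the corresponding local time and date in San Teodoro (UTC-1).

8:58 PM on May 14

In UTC: 1:28 AM − 3:30 = 9:58 PM on May 14.
San Teodoro is UTC−1:00: 9:58 PM − 1:00 = 8:58 PM on May 14.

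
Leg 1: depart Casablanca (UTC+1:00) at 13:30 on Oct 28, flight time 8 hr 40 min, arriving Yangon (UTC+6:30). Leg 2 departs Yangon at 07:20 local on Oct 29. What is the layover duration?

Convert departure to UTC: 13:30 − 1:00 = 12:30 UTC on Oct 28.
Add 8 hours 40 minutes flight time → 21:10 UTC.
Yangon is UTC+6:30, so local arrival = 21:10 + 6:30 = 03:40 on Oct 29.
Layover = 07:20 − 03:40 = 3 hours 40 minutes.

3 hours 40 minutes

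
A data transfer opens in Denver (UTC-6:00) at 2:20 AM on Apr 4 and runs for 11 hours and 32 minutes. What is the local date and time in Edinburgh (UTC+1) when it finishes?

8:52 PM on April 4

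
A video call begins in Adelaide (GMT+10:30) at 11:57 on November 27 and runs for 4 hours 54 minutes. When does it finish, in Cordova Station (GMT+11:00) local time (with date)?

Convert start to UTC: 11:57 − 10:30 = 01:27 UTC on Nov 27.
Add 4 hours and 54 minutes duration → 06:21 UTC.
Cordova Station is UTC+11:00, so local end time = 06:21 + 11:00 = 17:21 on Nov 27.

17:21 on November 27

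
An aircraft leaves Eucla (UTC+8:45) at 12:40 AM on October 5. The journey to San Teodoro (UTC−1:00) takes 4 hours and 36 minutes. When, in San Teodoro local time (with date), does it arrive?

7:31 PM on Oct 4

Convert departure to UTC: 12:40 AM − 8:45 = 3:55 PM UTC on Oct 4.
Add 4 hours and 36 minutes travel time → 8:31 PM UTC.
San Teodoro is UTC−1:00, so local arrival = 8:31 PM − 1:00 = 7:31 PM on Oct 4.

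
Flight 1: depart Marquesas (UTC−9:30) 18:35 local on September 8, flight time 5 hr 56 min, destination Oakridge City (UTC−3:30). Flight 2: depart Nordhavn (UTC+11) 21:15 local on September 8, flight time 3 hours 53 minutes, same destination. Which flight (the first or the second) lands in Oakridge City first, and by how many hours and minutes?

Flight 1 in UTC: 18:35 + 9:30 = 04:05 on Sep 9.
+5 hours 56 minutes → arrive 10:01 UTC on Sep 9.
Flight 2 in UTC: 21:15 − 11:00 = 10:15 on Sep 8.
+3 hours 53 minutes → arrive 14:08 UTC on Sep 8.
Flight 2 lands earlier by 19 hours 53 minutes.

the second, by 19 hours 53 minutes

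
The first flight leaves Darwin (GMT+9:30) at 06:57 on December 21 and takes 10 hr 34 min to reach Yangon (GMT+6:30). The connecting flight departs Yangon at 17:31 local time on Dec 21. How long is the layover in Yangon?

3 hours

Convert departure to UTC: 06:57 − 9:30 = 21:27 UTC on Dec 20.
Add 10 hours and 34 minutes flight time → 08:01 UTC (Dec 21).
Yangon is UTC+6:30, so local arrival = 08:01 + 6:30 = 14:31 on Dec 21.
Layover = 17:31 − 14:31 = 3 hours.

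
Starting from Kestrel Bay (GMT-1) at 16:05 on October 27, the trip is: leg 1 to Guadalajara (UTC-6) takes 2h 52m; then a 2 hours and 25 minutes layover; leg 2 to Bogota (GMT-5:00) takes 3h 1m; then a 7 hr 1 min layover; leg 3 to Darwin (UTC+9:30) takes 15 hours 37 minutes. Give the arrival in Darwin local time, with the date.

Convert departure to UTC: 16:05 + 1:00 = 17:05 UTC on Oct 27.
Add 2 hours 52 minutes leg 1 → 19:57 UTC.
Add 2 hours and 25 minutes layover in Guadalajara → 22:22 UTC.
Add 3 hours and 1 minute leg 2 → 01:23 UTC (Oct 28).
Add 7 hours and 1 minute layover in Bogota → 08:24 UTC.
Add 15 hours and 37 minutes leg 3 → 00:01 UTC (Oct 29).
Darwin is UTC+9:30, so local arrival = 00:01 + 9:30 = 09:31 on Oct 29.

09:31 on October 29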